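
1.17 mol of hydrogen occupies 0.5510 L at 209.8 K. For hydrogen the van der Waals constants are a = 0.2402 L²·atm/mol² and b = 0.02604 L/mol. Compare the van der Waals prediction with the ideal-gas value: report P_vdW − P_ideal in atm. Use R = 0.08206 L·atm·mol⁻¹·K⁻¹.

Ideal: P_ideal = nRT/V = (1.17)(0.08206)(209.8)/0.5510 = 36.5571 atm
vdW: P = nRT/(V − nb) − a n²/V² = 20.1429/0.520533 − 0.328810/0.303601 = 38.6967 − 1.08303 = 37.6137 atm
ΔP = 37.6137 − 36.5571 = 1.057 atm

ΔP ≈ 1.057 atm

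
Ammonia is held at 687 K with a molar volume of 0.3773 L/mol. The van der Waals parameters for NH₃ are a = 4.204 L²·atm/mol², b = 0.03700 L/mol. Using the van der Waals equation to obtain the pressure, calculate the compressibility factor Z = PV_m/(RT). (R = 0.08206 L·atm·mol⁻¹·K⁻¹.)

Z ≈ 0.9111

P = RT/(V_m − b) − a/V_m² = (0.08206)(687)/(0.3773 − 0.03700) − 4.204/(0.3773)²
  = 56.375/0.34030 − 29.532 = 165.66 − 29.532 = 136.13 atm
Z = PV_m/(RT) = (136.13)(0.3773)/((0.08206)(687)) = 51.362/56.375 = 0.9111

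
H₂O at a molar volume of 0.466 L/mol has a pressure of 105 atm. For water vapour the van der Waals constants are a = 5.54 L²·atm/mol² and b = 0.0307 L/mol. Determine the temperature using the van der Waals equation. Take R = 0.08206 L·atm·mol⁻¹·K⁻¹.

T = (P + a/V_m²)(V_m − b)/R
P + a/V_m² = 105 + 5.54/(0.466)² = 130.51 atm
V_m − b = 0.466 − 0.0307 = 0.43530 L/mol
T = (130.51)(0.43530)/0.08206 = 692.3 K

T ≈ 692.3 K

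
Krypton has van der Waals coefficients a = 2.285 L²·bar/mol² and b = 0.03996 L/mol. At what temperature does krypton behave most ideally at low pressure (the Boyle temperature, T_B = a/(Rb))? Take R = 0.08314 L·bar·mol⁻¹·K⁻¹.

For a van der Waals gas the second virial coefficient B₂ = b − a/(RT) vanishes at T_B = a/(Rb).
T_B = 2.285/(0.08314×0.03996) = 2.285/0.0033223 = 687.8 K

T_B ≈ 687.8 K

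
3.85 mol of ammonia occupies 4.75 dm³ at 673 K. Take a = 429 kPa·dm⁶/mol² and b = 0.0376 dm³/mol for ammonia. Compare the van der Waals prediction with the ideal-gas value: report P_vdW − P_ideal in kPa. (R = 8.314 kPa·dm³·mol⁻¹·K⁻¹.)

Ideal: P_ideal = nRT/V = (3.85)(8.314)(673)/4.75 = 4535.16 kPa
vdW: P = nRT/(V − nb) − a n²/V² = 21542.0/4.60524 − 6358.85/22.5625 = 4677.71 − 281.833 = 4395.88 kPa
ΔP = 4395.88 − 4535.16 = -139.3 kPa

ΔP ≈ -139.3 kPa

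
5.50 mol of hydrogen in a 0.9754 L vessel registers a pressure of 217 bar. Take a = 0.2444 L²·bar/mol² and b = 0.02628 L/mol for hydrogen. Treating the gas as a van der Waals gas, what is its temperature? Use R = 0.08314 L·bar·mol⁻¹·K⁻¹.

T = (P + a n²/V²)(V − nb)/(nR)
P + a n²/V² = 217 + (0.2444)(5.50)²/(0.9754)² = 224.77 bar
V − nb = 0.9754 − (5.50)(0.02628) = 0.83086 L
T = (224.77)(0.83086)/((5.50)(0.08314)) = 408.4 K

T ≈ 408.4 K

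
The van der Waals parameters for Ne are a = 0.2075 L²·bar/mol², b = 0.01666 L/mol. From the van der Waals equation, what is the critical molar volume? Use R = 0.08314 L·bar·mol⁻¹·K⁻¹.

V_m,c ≈ 0.04998 L/mol

For a van der Waals gas, V_m,c = 3b.
V_m,c = 3×0.01666 = 0.04998 L/mol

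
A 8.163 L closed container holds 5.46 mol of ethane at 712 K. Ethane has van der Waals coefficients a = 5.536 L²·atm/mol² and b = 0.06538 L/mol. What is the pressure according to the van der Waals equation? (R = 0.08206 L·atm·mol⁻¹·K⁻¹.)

P ≈ 38.39 atm

P = nRT/(V − nb) − a n²/V²
nRT/(V − nb) = (5.46)(0.08206)(712)/(8.163 − 5.46×0.06538) = 319.01/7.8060 = 40.867 atm
a n²/V² = (5.536)(5.46)²/(8.163)² = 2.4767 atm
P = 40.867 − 2.4767 = 38.39 atm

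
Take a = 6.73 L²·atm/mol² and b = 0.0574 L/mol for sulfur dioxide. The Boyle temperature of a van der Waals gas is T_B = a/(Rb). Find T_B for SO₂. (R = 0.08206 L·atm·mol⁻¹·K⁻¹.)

T_B ≈ 1429 K

For a van der Waals gas the second virial coefficient B₂ = b − a/(RT) vanishes at T_B = a/(Rb).
T_B = 6.73/(0.08206×0.0574) = 6.73/0.0047102 = 1429 K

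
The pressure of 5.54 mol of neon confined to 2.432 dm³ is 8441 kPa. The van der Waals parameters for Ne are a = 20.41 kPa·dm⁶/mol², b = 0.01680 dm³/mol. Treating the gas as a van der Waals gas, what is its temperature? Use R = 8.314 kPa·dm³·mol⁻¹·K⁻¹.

T = (P + a n²/V²)(V − nb)/(nR)
P + a n²/V² = 8441 + (20.41)(5.54)²/(2.432)² = 8546.9 kPa
V − nb = 2.432 − (5.54)(0.01680) = 2.3389 dm³
T = (8546.9)(2.3389)/((5.54)(8.314)) = 434.0 K

T ≈ 434.0 K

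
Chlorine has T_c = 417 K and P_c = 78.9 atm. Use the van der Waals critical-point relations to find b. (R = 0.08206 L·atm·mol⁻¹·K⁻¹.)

b ≈ 0.05421 L/mol

From T_c = 8a/(27Rb) and P_c = a/(27b²): b = R T_c/(8 P_c).
b = (0.08206)(417)/(8×78.9) = 34.219/631.20 = 0.05421 L/mol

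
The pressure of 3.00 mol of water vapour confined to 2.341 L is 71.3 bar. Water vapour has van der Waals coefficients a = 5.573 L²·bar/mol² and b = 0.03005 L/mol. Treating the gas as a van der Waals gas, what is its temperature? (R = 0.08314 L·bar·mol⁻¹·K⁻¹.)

T ≈ 726.0 K

T = (P + a n²/V²)(V − nb)/(nR)
P + a n²/V² = 71.3 + (5.573)(3.00)²/(2.341)² = 80.452 bar
V − nb = 2.341 − (3.00)(0.03005) = 2.2509 L
T = (80.452)(2.2509)/((3.00)(0.08314)) = 726.0 K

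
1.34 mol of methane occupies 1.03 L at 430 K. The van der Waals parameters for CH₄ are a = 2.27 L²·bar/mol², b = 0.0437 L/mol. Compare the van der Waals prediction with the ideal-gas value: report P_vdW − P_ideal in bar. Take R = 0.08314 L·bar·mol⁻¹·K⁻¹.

Ideal: P_ideal = nRT/V = (1.34)(0.08314)(430)/1.03 = 46.5100 bar
vdW: P = nRT/(V − nb) − a n²/V² = 47.9053/0.971442 − 4.07601/1.06090 = 49.3136 − 3.84203 = 45.4716 bar
ΔP = 45.4716 − 46.5100 = -1.038 bar

ΔP ≈ -1.038 bar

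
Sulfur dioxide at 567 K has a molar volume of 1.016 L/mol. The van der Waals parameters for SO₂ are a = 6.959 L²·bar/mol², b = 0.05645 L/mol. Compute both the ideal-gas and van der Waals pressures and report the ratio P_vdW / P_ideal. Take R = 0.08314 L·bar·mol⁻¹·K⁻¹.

Ideal: P_ideal = RT/V_m = (0.08314)(567)/1.016 = 46.3980 bar
vdW: P = RT/(V_m − b) − a/V_m² = 47.1404/0.959550 − 6.959/1.03226 = 49.1276 − 6.74152 = 42.3861 bar
Ratio = 42.3861/46.3980 = 0.9135

P_vdW / P_ideal ≈ 0.9135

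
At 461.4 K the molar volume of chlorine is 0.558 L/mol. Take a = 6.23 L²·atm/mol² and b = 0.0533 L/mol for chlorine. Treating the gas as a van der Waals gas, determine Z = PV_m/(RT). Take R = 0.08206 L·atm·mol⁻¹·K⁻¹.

P = RT/(V_m − b) − a/V_m² = (0.08206)(461.4)/(0.558 − 0.0533) − 6.23/(0.558)²
  = 37.862/0.50470 − 20.009 = 75.019 − 20.009 = 55.010 atm
Z = PV_m/(RT) = (55.010)(0.558)/((0.08206)(461.4)) = 30.696/37.862 = 0.8107

Z ≈ 0.8107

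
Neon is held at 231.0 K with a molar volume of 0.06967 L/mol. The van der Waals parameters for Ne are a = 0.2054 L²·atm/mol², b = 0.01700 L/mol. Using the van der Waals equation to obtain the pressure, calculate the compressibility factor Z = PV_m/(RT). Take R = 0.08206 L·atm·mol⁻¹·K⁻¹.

Z ≈ 1.167

P = RT/(V_m − b) − a/V_m² = (0.08206)(231.0)/(0.06967 − 0.01700) − 0.2054/(0.06967)²
  = 18.956/0.052670 − 42.316 = 359.90 − 42.316 = 317.58 atm
Z = PV_m/(RT) = (317.58)(0.06967)/((0.08206)(231.0)) = 22.126/18.956 = 1.167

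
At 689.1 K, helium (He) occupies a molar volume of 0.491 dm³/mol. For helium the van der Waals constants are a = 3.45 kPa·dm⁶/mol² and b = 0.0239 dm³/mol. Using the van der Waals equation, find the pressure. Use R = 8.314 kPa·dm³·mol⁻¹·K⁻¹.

P = RT/(V_m − b) − a/V_m²
RT/(V_m − b) = (8.314)(689.1)/(0.491 − 0.0239) = 5729.2/0.46710 = 12265 kPa
a/V_m² = 3.45/(0.491)² = 14.311 kPa
P = 12265 − 14.311 = 12251 kPa

P ≈ 12251 kPa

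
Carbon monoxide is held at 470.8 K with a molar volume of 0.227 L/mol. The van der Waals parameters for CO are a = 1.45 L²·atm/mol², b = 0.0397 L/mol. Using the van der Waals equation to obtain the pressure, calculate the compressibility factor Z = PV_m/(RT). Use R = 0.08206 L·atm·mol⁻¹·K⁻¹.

P = RT/(V_m − b) − a/V_m² = (0.08206)(470.8)/(0.227 − 0.0397) − 1.45/(0.227)²
  = 38.634/0.18730 − 28.139 = 206.27 − 28.139 = 178.13 atm
Z = PV_m/(RT) = (178.13)(0.227)/((0.08206)(470.8)) = 40.436/38.634 = 1.047

Z ≈ 1.047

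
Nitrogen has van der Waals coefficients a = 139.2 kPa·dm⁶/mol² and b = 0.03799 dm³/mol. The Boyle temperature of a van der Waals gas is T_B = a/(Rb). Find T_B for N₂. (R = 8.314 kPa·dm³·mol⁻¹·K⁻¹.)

T_B ≈ 440.7 K

For a van der Waals gas the second virial coefficient B₂ = b − a/(RT) vanishes at T_B = a/(Rb).
T_B = 139.2/(8.314×0.03799) = 139.2/0.31585 = 440.7 K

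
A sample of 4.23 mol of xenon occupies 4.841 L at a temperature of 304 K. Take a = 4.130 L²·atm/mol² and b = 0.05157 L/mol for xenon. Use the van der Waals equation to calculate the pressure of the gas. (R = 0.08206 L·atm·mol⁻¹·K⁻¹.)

P ≈ 19.67 atm

P = nRT/(V − nb) − a n²/V²
nRT/(V − nb) = (4.23)(0.08206)(304)/(4.841 − 4.23×0.05157) = 105.52/4.6229 = 22.825 atm
a n²/V² = (4.130)(4.23)²/(4.841)² = 3.1533 atm
P = 22.825 − 3.1533 = 19.67 atm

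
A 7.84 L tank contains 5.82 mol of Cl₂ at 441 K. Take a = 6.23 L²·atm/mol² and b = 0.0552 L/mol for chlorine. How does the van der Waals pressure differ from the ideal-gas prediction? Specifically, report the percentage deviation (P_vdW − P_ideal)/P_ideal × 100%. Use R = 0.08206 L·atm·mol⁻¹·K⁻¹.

Ideal: P_ideal = nRT/V = (5.82)(0.08206)(441)/7.84 = 26.8644 atm
vdW: P = nRT/(V − nb) − a n²/V² = 210.617/7.51874 − 211.025/61.4656 = 28.0123 − 3.43322 = 24.5791 atm
% deviation = (24.5791 − 26.8644)/26.8644 × 100% = -8.51%

-8.51 %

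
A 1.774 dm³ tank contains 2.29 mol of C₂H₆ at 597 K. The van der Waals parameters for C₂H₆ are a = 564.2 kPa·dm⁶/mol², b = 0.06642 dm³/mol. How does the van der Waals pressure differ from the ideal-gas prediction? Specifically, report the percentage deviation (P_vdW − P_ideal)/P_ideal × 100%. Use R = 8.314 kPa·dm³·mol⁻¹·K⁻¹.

-5.30 %

Ideal: P_ideal = nRT/V = (2.29)(8.314)(597)/1.774 = 6407.17 kPa
vdW: P = nRT/(V − nb) − a n²/V² = 11366.3/1.62190 − 2958.72/3.14708 = 7008.02 − 940.148 = 6067.87 kPa
% deviation = (6067.87 − 6407.17)/6407.17 × 100% = -5.30%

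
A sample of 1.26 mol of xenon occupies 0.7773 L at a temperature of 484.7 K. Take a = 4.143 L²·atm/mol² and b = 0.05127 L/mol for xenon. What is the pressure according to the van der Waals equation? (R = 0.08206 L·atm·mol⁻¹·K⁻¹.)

P ≈ 59.43 atm

P = nRT/(V − nb) − a n²/V²
nRT/(V − nb) = (1.26)(0.08206)(484.7)/(0.7773 − 1.26×0.05127) = 50.116/0.71270 = 70.319 atm
a n²/V² = (4.143)(1.26)²/(0.7773)² = 10.886 atm
P = 70.319 − 10.886 = 59.43 atm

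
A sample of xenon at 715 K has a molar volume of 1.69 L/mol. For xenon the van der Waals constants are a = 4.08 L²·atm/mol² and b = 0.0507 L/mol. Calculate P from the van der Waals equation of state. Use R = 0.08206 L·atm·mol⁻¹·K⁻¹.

P ≈ 34.36 atm

P = RT/(V_m − b) − a/V_m²
RT/(V_m − b) = (0.08206)(715)/(1.69 − 0.0507) = 58.673/1.6393 = 35.791 atm
a/V_m² = 4.08/(1.69)² = 1.4285 atm
P = 35.791 − 1.4285 = 34.36 atm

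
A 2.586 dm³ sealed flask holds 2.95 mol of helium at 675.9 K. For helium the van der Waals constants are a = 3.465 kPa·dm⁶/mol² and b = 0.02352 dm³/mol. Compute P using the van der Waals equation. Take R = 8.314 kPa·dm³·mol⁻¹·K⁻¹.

P = nRT/(V − nb) − a n²/V²
nRT/(V − nb) = (2.95)(8.314)(675.9)/(2.586 − 2.95×0.02352) = 16577/2.5166 = 6587.1 kPa
a n²/V² = (3.465)(2.95)²/(2.586)² = 4.5091 kPa
P = 6587.1 − 4.5091 = 6583 kPa

P ≈ 6583 kPa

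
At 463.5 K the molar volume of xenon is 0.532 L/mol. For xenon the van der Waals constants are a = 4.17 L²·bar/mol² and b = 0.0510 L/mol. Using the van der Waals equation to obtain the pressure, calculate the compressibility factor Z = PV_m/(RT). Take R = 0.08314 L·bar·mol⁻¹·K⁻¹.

P = RT/(V_m − b) − a/V_m² = (0.08314)(463.5)/(0.532 − 0.0510) − 4.17/(0.532)²
  = 38.535/0.48100 − 14.734 = 80.114 − 14.734 = 65.380 bar
Z = PV_m/(RT) = (65.380)(0.532)/((0.08314)(463.5)) = 34.782/38.535 = 0.9026

Z ≈ 0.9026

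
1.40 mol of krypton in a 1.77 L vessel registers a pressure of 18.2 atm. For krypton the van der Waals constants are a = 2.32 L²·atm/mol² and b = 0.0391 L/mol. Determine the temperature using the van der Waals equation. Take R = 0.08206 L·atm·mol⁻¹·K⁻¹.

T = (P + a n²/V²)(V − nb)/(nR)
P + a n²/V² = 18.2 + (2.32)(1.40)²/(1.77)² = 19.651 atm
V − nb = 1.77 − (1.40)(0.0391) = 1.7153 L
T = (19.651)(1.7153)/((1.40)(0.08206)) = 293.4 K

T ≈ 293.4 K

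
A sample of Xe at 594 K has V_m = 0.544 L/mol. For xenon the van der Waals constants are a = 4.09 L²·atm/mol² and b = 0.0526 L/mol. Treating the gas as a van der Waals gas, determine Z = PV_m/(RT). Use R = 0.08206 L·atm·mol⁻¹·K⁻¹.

Z ≈ 0.9528

P = RT/(V_m − b) − a/V_m² = (0.08206)(594)/(0.544 − 0.0526) − 4.09/(0.544)²
  = 48.744/0.49140 − 13.821 = 99.194 − 13.821 = 85.373 atm
Z = PV_m/(RT) = (85.373)(0.544)/((0.08206)(594)) = 46.443/48.744 = 0.9528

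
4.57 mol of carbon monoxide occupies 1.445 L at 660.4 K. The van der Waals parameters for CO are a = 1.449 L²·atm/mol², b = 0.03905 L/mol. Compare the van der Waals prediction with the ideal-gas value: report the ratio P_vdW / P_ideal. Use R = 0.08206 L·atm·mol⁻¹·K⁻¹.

P_vdW / P_ideal ≈ 1.056

Ideal: P_ideal = nRT/V = (4.57)(0.08206)(660.4)/1.445 = 171.391 atm
vdW: P = nRT/(V − nb) − a n²/V² = 247.659/1.26654 − 30.2622/2.08803 = 195.540 − 14.4932 = 181.047 atm
Ratio = 181.047/171.391 = 1.056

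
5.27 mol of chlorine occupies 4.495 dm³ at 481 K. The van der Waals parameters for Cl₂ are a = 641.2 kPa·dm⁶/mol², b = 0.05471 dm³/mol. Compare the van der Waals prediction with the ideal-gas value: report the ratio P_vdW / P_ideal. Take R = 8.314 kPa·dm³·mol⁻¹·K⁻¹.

P_vdW / P_ideal ≈ 0.8806

Ideal: P_ideal = nRT/V = (5.27)(8.314)(481)/4.495 = 4688.52 kPa
vdW: P = nRT/(V − nb) − a n²/V² = 21074.9/4.20668 − 17808.0/20.2050 = 5009.87 − 881.366 = 4128.50 kPa
Ratio = 4128.50/4688.52 = 0.8806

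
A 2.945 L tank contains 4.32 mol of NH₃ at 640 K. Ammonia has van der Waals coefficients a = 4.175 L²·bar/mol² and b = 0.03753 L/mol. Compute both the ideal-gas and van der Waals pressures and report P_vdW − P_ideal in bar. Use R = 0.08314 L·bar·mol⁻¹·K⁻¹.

Ideal: P_ideal = nRT/V = (4.32)(0.08314)(640)/2.945 = 78.0528 bar
vdW: P = nRT/(V − nb) − a n²/V² = 229.865/2.78287 − 77.9155/8.67303 = 82.6000 − 8.98365 = 73.6164 bar
ΔP = 73.6164 − 78.0528 = -4.436 bar

ΔP ≈ -4.436 bar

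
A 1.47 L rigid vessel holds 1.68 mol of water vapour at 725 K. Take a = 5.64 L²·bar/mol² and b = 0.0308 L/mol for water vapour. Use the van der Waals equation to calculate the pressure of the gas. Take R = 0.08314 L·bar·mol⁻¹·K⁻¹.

P = nRT/(V − nb) − a n²/V²
nRT/(V − nb) = (1.68)(0.08314)(725)/(1.47 − 1.68×0.0308) = 101.26/1.4183 = 71.395 bar
a n²/V² = (5.64)(1.68)²/(1.47)² = 7.3665 bar
P = 71.395 − 7.3665 = 64.03 bar

P ≈ 64.03 bar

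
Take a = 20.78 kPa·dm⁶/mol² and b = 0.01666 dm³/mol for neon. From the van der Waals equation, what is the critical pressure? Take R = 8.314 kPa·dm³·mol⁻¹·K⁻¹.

P_c ≈ 2773 kPa

For a van der Waals gas, P_c = a/(27b²).
P_c = 20.78/(27×(0.01666)²) = 20.78/0.0074940 = 2773 kPa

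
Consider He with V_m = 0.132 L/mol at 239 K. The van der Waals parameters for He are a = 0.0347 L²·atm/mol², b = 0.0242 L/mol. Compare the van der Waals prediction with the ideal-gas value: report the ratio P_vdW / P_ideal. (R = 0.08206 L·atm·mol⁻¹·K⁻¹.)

P_vdW / P_ideal ≈ 1.211

Ideal: P_ideal = RT/V_m = (0.08206)(239)/0.132 = 148.578 atm
vdW: P = RT/(V_m − b) − a/V_m² = 19.6123/0.107800 − 0.0347/0.0174240 = 181.932 − 1.99151 = 179.940 atm
Ratio = 179.940/148.578 = 1.211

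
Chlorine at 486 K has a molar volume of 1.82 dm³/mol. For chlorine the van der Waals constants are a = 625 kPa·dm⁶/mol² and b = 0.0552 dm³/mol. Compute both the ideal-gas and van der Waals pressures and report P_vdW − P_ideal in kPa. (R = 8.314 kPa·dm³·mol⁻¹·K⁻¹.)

Ideal: P_ideal = RT/V_m = (8.314)(486)/1.82 = 2220.11 kPa
vdW: P = RT/(V_m − b) − a/V_m² = 4040.60/1.76480 − 625/3.31240 = 2289.55 − 188.685 = 2100.87 kPa
ΔP = 2100.87 − 2220.11 = -119.2 kPa

ΔP ≈ -119.2 kPa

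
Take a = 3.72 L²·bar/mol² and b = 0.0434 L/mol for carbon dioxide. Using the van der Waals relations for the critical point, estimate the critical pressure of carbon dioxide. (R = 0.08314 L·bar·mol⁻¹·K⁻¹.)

P_c ≈ 73.15 bar

For a van der Waals gas, P_c = a/(27b²).
P_c = 3.72/(27×(0.0434)²) = 3.72/0.050856 = 73.15 bar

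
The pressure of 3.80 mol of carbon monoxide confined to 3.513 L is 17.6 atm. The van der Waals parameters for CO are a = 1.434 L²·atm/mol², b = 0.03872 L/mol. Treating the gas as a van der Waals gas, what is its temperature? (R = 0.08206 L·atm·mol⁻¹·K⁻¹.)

T = (P + a n²/V²)(V − nb)/(nR)
P + a n²/V² = 17.6 + (1.434)(3.80)²/(3.513)² = 19.278 atm
V − nb = 3.513 − (3.80)(0.03872) = 3.3659 L
T = (19.278)(3.3659)/((3.80)(0.08206)) = 208.1 K

T ≈ 208.1 K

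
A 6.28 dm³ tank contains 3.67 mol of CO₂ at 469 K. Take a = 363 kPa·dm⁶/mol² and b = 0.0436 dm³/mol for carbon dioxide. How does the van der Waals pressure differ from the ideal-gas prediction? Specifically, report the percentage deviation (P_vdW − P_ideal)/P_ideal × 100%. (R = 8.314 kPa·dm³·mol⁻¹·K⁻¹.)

-2.83 %

Ideal: P_ideal = nRT/V = (3.67)(8.314)(469)/6.28 = 2278.71 kPa
vdW: P = nRT/(V − nb) − a n²/V² = 14310.3/6.11999 − 4889.21/39.4384 = 2338.29 − 123.971 = 2214.32 kPa
% deviation = (2214.32 − 2278.71)/2278.71 × 100% = -2.83%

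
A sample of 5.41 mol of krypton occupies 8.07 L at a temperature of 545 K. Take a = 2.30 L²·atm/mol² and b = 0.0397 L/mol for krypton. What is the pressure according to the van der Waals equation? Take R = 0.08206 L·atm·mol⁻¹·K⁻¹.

P = nRT/(V − nb) − a n²/V²
nRT/(V − nb) = (5.41)(0.08206)(545)/(8.07 − 5.41×0.0397) = 241.95/7.8552 = 30.801 atm
a n²/V² = (2.30)(5.41)²/(8.07)² = 1.0337 atm
P = 30.801 − 1.0337 = 29.77 atm

P ≈ 29.77 atm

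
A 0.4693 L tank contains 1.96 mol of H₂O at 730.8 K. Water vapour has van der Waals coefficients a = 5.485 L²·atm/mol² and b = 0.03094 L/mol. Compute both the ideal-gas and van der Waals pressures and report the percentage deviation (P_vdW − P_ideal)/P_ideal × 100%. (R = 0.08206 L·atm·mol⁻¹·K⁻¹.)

Ideal: P_ideal = nRT/V = (1.96)(0.08206)(730.8)/0.4693 = 250.458 atm
vdW: P = nRT/(V − nb) − a n²/V² = 117.540/0.408658 − 21.0712/0.220242 = 287.624 − 95.6729 = 191.951 atm
% deviation = (191.951 − 250.458)/250.458 × 100% = -23.36%

-23.36 %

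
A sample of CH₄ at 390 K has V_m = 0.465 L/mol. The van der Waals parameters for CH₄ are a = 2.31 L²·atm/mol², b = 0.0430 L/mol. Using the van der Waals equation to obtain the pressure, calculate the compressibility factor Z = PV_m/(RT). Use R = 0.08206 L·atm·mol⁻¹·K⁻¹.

P = RT/(V_m − b) − a/V_m² = (0.08206)(390)/(0.465 − 0.0430) − 2.31/(0.465)²
  = 32.003/0.42200 − 10.683 = 75.836 − 10.683 = 65.153 atm
Z = PV_m/(RT) = (65.153)(0.465)/((0.08206)(390)) = 30.296/32.003 = 0.9467

Z ≈ 0.9467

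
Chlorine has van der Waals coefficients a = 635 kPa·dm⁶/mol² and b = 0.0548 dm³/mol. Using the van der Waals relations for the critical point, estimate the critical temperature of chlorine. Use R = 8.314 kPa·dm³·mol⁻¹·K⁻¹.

For a van der Waals gas, T_c = 8a/(27Rb).
T_c = 8×635/(27×8.314×0.0548) = 5080.0/12.301 = 413.0 K

T_c ≈ 413.0 K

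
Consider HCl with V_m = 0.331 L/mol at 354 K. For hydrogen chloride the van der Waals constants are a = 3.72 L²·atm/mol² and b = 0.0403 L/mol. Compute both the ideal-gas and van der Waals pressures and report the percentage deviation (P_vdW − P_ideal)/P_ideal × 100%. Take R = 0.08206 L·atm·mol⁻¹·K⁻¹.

Ideal: P_ideal = RT/V_m = (0.08206)(354)/0.331 = 87.7621 atm
vdW: P = RT/(V_m − b) − a/V_m² = 29.0492/0.290700 − 3.72/0.109561 = 99.9284 − 33.9537 = 65.9747 atm
% deviation = (65.9747 − 87.7621)/87.7621 × 100% = -24.83%

-24.83 %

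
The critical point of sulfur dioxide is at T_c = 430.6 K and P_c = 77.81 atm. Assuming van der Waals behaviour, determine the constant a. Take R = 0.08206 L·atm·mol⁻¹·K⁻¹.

a ≈ 6.770 L²·atm/mol²

From T_c = 8a/(27Rb) and P_c = a/(27b²): a = 27 R² T_c²/(64 P_c).
a = 27×(0.08206)²×(430.6)²/(64×77.81) = 33711/4979.8 = 6.770 L²·atm/mol²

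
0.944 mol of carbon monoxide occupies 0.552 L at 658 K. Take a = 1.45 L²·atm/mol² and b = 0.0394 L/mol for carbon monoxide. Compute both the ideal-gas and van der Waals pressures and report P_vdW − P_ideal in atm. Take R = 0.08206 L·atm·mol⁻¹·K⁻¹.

Ideal: P_ideal = nRT/V = (0.944)(0.08206)(658)/0.552 = 92.3401 atm
vdW: P = nRT/(V − nb) − a n²/V² = 50.9717/0.514806 − 1.29215/0.304704 = 99.0115 − 4.24067 = 94.7708 atm
ΔP = 94.7708 − 92.3401 = 2.431 atm

ΔP ≈ 2.431 atm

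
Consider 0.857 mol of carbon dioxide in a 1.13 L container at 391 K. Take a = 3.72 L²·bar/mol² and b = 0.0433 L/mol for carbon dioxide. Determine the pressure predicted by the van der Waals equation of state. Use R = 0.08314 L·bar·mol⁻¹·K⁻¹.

P ≈ 23.35 bar

P = nRT/(V − nb) − a n²/V²
nRT/(V − nb) = (0.857)(0.08314)(391)/(1.13 − 0.857×0.0433) = 27.859/1.0929 = 25.491 bar
a n²/V² = (3.72)(0.857)²/(1.13)² = 2.1397 bar
P = 25.491 − 2.1397 = 23.35 bar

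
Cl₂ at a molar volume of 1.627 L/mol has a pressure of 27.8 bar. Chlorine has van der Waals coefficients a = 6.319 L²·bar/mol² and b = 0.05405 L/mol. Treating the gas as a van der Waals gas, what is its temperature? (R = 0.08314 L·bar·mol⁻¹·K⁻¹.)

T = (P + a/V_m²)(V_m − b)/R
P + a/V_m² = 27.8 + 6.319/(1.627)² = 30.187 bar
V_m − b = 1.627 − 0.05405 = 1.5730 L/mol
T = (30.187)(1.5730)/0.08314 = 571.1 K

T ≈ 571.1 K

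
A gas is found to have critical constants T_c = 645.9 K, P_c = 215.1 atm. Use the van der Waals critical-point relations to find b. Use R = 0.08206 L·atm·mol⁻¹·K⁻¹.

b ≈ 0.03080 L/mol

From T_c = 8a/(27Rb) and P_c = a/(27b²): b = R T_c/(8 P_c).
b = (0.08206)(645.9)/(8×215.1) = 53.003/1720.8 = 0.03080 L/mol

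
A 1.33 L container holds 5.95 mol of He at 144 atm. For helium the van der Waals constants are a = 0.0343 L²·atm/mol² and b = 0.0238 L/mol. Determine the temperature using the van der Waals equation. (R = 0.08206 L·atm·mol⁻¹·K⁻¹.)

T ≈ 352.2 K

T = (P + a n²/V²)(V − nb)/(nR)
P + a n²/V² = 144 + (0.0343)(5.95)²/(1.33)² = 144.69 atm
V − nb = 1.33 − (5.95)(0.0238) = 1.1884 L
T = (144.69)(1.1884)/((5.95)(0.08206)) = 352.2 K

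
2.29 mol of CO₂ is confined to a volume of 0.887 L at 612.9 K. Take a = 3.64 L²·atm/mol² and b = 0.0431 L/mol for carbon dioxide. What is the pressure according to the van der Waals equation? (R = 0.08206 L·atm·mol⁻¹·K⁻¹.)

P ≈ 121.8 atm

P = nRT/(V − nb) − a n²/V²
nRT/(V − nb) = (2.29)(0.08206)(612.9)/(0.887 − 2.29×0.0431) = 115.17/0.78830 = 146.10 atm
a n²/V² = (3.64)(2.29)²/(0.887)² = 24.262 atm
P = 146.10 − 24.262 = 121.8 atm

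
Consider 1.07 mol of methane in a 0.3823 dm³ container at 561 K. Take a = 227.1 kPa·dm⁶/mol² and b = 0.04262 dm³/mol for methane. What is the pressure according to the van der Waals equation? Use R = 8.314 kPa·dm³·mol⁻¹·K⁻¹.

P ≈ 13043 kPa

P = nRT/(V − nb) − a n²/V²
nRT/(V − nb) = (1.07)(8.314)(561)/(0.3823 − 1.07×0.04262) = 4990.6/0.33670 = 14822 kPa
a n²/V² = (227.1)(1.07)²/(0.3823)² = 1779.0 kPa
P = 14822 − 1779.0 = 13043 kPa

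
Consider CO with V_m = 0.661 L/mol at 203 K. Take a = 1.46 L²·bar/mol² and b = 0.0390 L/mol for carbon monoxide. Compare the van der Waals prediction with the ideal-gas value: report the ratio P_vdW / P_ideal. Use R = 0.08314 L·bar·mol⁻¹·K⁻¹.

P_vdW / P_ideal ≈ 0.9318

Ideal: P_ideal = RT/V_m = (0.08314)(203)/0.661 = 25.5332 bar
vdW: P = RT/(V_m − b) − a/V_m² = 16.8774/0.622000 − 1.46/0.436921 = 27.1341 − 3.34157 = 23.7925 bar
Ratio = 23.7925/25.5332 = 0.9318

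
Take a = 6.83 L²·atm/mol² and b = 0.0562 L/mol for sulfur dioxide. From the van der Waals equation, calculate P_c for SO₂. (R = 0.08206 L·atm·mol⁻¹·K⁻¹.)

P_c ≈ 80.09 atm

For a van der Waals gas, P_c = a/(27b²).
P_c = 6.83/(27×(0.0562)²) = 6.83/0.085278 = 80.09 atm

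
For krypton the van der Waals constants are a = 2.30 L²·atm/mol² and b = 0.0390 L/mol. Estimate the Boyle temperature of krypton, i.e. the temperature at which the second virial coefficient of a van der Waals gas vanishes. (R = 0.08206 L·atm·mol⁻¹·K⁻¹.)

For a van der Waals gas the second virial coefficient B₂ = b − a/(RT) vanishes at T_B = a/(Rb).
T_B = 2.30/(0.08206×0.0390) = 2.30/0.0032003 = 718.7 K

T_B ≈ 718.7 K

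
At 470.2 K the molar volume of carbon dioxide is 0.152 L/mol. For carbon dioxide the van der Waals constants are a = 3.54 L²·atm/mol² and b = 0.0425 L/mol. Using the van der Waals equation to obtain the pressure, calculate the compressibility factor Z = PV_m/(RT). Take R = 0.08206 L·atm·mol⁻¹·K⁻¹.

Z ≈ 0.7845

P = RT/(V_m − b) − a/V_m² = (0.08206)(470.2)/(0.152 − 0.0425) − 3.54/(0.152)²
  = 38.585/0.10950 − 153.22 = 352.37 − 153.22 = 199.15 atm
Z = PV_m/(RT) = (199.15)(0.152)/((0.08206)(470.2)) = 30.271/38.585 = 0.7845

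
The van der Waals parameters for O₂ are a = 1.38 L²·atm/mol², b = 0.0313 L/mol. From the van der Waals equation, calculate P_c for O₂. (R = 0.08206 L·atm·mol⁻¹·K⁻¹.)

P_c ≈ 52.17 atm

For a van der Waals gas, P_c = a/(27b²).
P_c = 1.38/(27×(0.0313)²) = 1.38/0.026452 = 52.17 atm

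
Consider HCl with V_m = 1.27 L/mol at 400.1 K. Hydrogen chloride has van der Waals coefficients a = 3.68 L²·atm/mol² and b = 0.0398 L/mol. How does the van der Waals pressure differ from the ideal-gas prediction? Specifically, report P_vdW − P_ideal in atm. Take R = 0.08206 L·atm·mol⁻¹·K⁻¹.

Ideal: P_ideal = RT/V_m = (0.08206)(400.1)/1.27 = 25.8521 atm
vdW: P = RT/(V_m − b) − a/V_m² = 32.8322/1.23020 − 3.68/1.61290 = 26.6885 − 2.28160 = 24.4069 atm
ΔP = 24.4069 − 25.8521 = -1.445 atm

ΔP ≈ -1.445 atm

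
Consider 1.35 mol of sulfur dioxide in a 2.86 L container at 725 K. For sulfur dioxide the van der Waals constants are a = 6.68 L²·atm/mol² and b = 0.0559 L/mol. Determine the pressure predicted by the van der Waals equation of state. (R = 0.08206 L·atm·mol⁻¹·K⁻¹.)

P ≈ 27.36 atm

P = nRT/(V − nb) − a n²/V²
nRT/(V − nb) = (1.35)(0.08206)(725)/(2.86 − 1.35×0.0559) = 80.316/2.7845 = 28.844 atm
a n²/V² = (6.68)(1.35)²/(2.86)² = 1.4884 atm
P = 28.844 − 1.4884 = 27.36 atm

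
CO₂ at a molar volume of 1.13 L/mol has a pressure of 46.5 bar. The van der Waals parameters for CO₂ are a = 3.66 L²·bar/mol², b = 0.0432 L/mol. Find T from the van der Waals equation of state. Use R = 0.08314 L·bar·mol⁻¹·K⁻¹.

T ≈ 645.3 K

T = (P + a/V_m²)(V_m − b)/R
P + a/V_m² = 46.5 + 3.66/(1.13)² = 49.366 bar
V_m − b = 1.13 − 0.0432 = 1.0868 L/mol
T = (49.366)(1.0868)/0.08314 = 645.3 K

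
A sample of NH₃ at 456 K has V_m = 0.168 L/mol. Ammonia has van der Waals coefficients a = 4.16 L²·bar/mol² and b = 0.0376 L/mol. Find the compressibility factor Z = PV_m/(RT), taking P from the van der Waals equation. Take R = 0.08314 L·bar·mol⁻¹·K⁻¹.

P = RT/(V_m − b) − a/V_m² = (0.08314)(456)/(0.168 − 0.0376) − 4.16/(0.168)²
  = 37.912/0.13040 − 147.39 = 290.74 − 147.39 = 143.35 bar
Z = PV_m/(RT) = (143.35)(0.168)/((0.08314)(456)) = 24.083/37.912 = 0.6352

Z ≈ 0.6352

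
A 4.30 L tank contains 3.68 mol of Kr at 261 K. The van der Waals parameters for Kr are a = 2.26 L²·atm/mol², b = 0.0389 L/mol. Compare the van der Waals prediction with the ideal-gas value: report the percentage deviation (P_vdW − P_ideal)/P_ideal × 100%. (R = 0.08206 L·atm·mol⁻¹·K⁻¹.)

-5.59 %

Ideal: P_ideal = nRT/V = (3.68)(0.08206)(261)/4.30 = 18.3295 atm
vdW: P = nRT/(V − nb) − a n²/V² = 78.8170/4.15685 − 30.6058/18.4900 = 18.9608 − 1.65526 = 17.3055 atm
% deviation = (17.3055 − 18.3295)/18.3295 × 100% = -5.59%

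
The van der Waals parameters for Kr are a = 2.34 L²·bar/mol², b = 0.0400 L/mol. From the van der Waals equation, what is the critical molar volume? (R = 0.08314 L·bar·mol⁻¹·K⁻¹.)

V_m,c ≈ 0.1200 L/mol

For a van der Waals gas, V_m,c = 3b.
V_m,c = 3×0.0400 = 0.1200 L/mol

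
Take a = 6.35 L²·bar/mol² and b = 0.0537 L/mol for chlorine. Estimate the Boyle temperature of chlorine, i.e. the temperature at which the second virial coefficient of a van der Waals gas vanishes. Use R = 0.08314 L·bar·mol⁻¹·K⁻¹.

For a van der Waals gas the second virial coefficient B₂ = b − a/(RT) vanishes at T_B = a/(Rb).
T_B = 6.35/(0.08314×0.0537) = 6.35/0.0044646 = 1422 K

T_B ≈ 1422 K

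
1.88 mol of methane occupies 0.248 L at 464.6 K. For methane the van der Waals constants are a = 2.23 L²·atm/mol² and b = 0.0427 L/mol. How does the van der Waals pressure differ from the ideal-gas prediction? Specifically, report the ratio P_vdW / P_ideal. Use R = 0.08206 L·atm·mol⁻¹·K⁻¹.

P_vdW / P_ideal ≈ 1.035

Ideal: P_ideal = nRT/V = (1.88)(0.08206)(464.6)/0.248 = 289.013 atm
vdW: P = nRT/(V − nb) − a n²/V² = 71.6751/0.167724 − 7.88171/0.0615040 = 427.340 − 128.150 = 299.190 atm
Ratio = 299.190/289.013 = 1.035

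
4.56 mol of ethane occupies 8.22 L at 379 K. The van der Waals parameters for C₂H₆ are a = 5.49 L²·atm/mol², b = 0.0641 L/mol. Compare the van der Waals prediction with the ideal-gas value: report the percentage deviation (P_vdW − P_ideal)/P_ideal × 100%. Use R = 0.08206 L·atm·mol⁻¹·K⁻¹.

Ideal: P_ideal = nRT/V = (4.56)(0.08206)(379)/8.22 = 17.2530 atm
vdW: P = nRT/(V − nb) − a n²/V² = 141.819/7.92770 − 114.157/67.5684 = 17.8890 − 1.68950 = 16.1995 atm
% deviation = (16.1995 − 17.2530)/17.2530 × 100% = -6.11%

-6.11 %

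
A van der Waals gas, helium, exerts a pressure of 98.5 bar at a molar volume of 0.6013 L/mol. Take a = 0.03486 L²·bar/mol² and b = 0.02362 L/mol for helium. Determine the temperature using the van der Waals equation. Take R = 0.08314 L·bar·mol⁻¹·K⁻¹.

T ≈ 685.1 K

T = (P + a/V_m²)(V_m − b)/R
P + a/V_m² = 98.5 + 0.03486/(0.6013)² = 98.596 bar
V_m − b = 0.6013 − 0.02362 = 0.57768 L/mol
T = (98.596)(0.57768)/0.08314 = 685.1 K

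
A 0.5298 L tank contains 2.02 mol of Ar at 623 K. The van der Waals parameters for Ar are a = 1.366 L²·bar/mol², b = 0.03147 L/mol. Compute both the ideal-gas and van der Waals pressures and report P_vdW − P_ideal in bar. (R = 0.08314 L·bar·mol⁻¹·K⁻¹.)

Ideal: P_ideal = nRT/V = (2.02)(0.08314)(623)/0.5298 = 197.487 bar
vdW: P = nRT/(V − nb) − a n²/V² = 104.628/0.466231 − 5.57383/0.280688 = 224.412 − 19.8577 = 204.554 bar
ΔP = 204.554 − 197.487 = 7.07 bar

ΔP ≈ 7.07 bar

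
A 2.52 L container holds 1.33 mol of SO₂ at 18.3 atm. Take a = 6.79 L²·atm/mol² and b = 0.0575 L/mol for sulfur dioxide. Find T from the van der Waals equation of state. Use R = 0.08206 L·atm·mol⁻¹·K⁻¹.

T ≈ 452.1 K

T = (P + a n²/V²)(V − nb)/(nR)
P + a n²/V² = 18.3 + (6.79)(1.33)²/(2.52)² = 20.191 atm
V − nb = 2.52 − (1.33)(0.0575) = 2.4435 L
T = (20.191)(2.4435)/((1.33)(0.08206)) = 452.1 K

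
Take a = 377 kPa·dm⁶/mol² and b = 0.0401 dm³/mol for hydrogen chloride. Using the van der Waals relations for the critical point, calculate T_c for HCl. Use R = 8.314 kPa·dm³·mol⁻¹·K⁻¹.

T_c ≈ 335.1 K

For a van der Waals gas, T_c = 8a/(27Rb).
T_c = 8×377/(27×8.314×0.0401) = 3016.0/9.0016 = 335.1 K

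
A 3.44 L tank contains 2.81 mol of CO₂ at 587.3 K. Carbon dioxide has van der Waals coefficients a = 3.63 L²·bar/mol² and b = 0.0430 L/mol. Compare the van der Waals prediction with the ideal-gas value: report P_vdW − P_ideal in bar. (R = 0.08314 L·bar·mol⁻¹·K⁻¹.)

Ideal: P_ideal = nRT/V = (2.81)(0.08314)(587.3)/3.44 = 39.8858 bar
vdW: P = nRT/(V − nb) − a n²/V² = 137.207/3.31917 − 28.6628/11.8336 = 41.3377 − 2.42215 = 38.9156 bar
ΔP = 38.9156 − 39.8858 = -0.970 bar

ΔP ≈ -0.970 bar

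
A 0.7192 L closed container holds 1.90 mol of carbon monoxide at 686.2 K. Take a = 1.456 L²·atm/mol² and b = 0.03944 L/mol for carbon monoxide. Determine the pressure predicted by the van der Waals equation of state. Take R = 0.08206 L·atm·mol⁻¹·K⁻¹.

P ≈ 155.9 atm

P = nRT/(V − nb) − a n²/V²
nRT/(V − nb) = (1.90)(0.08206)(686.2)/(0.7192 − 1.90×0.03944) = 106.99/0.64426 = 166.07 atm
a n²/V² = (1.456)(1.90)²/(0.7192)² = 10.162 atm
P = 166.07 − 10.162 = 155.9 atm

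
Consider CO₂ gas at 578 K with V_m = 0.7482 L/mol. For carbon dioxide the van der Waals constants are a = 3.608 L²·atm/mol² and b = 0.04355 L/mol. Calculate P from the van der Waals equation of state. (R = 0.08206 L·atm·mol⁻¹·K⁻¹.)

P ≈ 60.87 atm

P = RT/(V_m − b) − a/V_m²
RT/(V_m − b) = (0.08206)(578)/(0.7482 − 0.04355) = 47.431/0.70465 = 67.311 atm
a/V_m² = 3.608/(0.7482)² = 6.4451 atm
P = 67.311 − 6.4451 = 60.87 atm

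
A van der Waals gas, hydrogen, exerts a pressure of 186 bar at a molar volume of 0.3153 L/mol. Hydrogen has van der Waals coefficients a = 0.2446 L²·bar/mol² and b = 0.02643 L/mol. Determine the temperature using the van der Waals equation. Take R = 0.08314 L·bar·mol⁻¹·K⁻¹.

T ≈ 654.8 K

T = (P + a/V_m²)(V_m − b)/R
P + a/V_m² = 186 + 0.2446/(0.3153)² = 188.46 bar
V_m − b = 0.3153 − 0.02643 = 0.28887 L/mol
T = (188.46)(0.28887)/0.08314 = 654.8 K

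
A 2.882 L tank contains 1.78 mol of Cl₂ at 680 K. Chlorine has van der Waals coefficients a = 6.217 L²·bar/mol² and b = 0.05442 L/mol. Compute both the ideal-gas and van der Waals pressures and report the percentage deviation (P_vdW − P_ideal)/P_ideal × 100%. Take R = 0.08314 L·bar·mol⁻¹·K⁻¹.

Ideal: P_ideal = nRT/V = (1.78)(0.08314)(680)/2.882 = 34.9176 bar
vdW: P = nRT/(V − nb) − a n²/V² = 100.633/2.78513 − 19.6979/8.30592 = 36.1322 − 2.37155 = 33.7607 bar
% deviation = (33.7607 − 34.9176)/34.9176 × 100% = -3.31%

-3.31 %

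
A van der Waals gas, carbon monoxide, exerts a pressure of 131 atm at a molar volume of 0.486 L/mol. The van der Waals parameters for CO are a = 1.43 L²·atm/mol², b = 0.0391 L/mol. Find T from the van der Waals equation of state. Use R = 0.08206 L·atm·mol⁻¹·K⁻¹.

T ≈ 746.4 K

T = (P + a/V_m²)(V_m − b)/R
P + a/V_m² = 131 + 1.43/(0.486)² = 137.05 atm
V_m − b = 0.486 − 0.0391 = 0.44690 L/mol
T = (137.05)(0.44690)/0.08206 = 746.4 K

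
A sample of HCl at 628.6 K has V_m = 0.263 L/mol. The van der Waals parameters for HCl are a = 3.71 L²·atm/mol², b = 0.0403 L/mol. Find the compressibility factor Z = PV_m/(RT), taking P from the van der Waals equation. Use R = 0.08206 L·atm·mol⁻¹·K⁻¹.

Z ≈ 0.9075

P = RT/(V_m − b) − a/V_m² = (0.08206)(628.6)/(0.263 − 0.0403) − 3.71/(0.263)²
  = 51.583/0.22270 − 53.637 = 231.63 − 53.637 = 177.99 atm
Z = PV_m/(RT) = (177.99)(0.263)/((0.08206)(628.6)) = 46.811/51.583 = 0.9075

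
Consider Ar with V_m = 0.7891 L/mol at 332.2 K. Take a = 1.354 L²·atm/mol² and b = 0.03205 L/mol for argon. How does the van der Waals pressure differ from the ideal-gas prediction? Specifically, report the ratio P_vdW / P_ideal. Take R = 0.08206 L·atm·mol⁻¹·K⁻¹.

Ideal: P_ideal = RT/V_m = (0.08206)(332.2)/0.7891 = 34.5461 atm
vdW: P = RT/(V_m − b) − a/V_m² = 27.2603/0.757050 − 1.354/0.622679 = 36.0086 − 2.17448 = 33.8341 atm
Ratio = 33.8341/34.5461 = 0.9794

P_vdW / P_ideal ≈ 0.9794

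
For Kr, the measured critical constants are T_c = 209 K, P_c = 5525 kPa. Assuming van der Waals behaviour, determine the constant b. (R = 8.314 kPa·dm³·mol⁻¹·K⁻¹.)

b ≈ 0.03931 dm³/mol

From T_c = 8a/(27Rb) and P_c = a/(27b²): b = R T_c/(8 P_c).
b = (8.314)(209)/(8×5525) = 1737.6/44200 = 0.03931 dm³/mol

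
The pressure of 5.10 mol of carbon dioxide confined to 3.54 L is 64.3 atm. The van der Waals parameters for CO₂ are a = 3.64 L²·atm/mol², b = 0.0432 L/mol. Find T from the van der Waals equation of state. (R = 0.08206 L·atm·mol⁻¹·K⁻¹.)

T = (P + a n²/V²)(V − nb)/(nR)
P + a n²/V² = 64.3 + (3.64)(5.10)²/(3.54)² = 71.855 atm
V − nb = 3.54 − (5.10)(0.0432) = 3.3197 L
T = (71.855)(3.3197)/((5.10)(0.08206)) = 570.0 K

T ≈ 570.0 K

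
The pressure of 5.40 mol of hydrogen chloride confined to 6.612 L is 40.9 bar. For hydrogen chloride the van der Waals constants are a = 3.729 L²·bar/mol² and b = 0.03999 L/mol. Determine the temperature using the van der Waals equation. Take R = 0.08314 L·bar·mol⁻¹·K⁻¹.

T ≈ 618.1 K

T = (P + a n²/V²)(V − nb)/(nR)
P + a n²/V² = 40.9 + (3.729)(5.40)²/(6.612)² = 43.387 bar
V − nb = 6.612 − (5.40)(0.03999) = 6.3961 L
T = (43.387)(6.3961)/((5.40)(0.08314)) = 618.1 K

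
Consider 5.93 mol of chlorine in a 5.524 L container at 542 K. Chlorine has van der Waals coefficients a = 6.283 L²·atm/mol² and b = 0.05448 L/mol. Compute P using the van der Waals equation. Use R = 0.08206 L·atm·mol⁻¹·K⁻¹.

P = nRT/(V − nb) − a n²/V²
nRT/(V − nb) = (5.93)(0.08206)(542)/(5.524 − 5.93×0.05448) = 263.75/5.2009 = 50.712 atm
a n²/V² = (6.283)(5.93)²/(5.524)² = 7.2405 atm
P = 50.712 − 7.2405 = 43.47 atm

P ≈ 43.47 atm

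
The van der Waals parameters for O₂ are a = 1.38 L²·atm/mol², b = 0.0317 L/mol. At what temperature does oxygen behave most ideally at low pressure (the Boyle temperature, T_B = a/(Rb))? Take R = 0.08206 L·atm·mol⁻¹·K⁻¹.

For a van der Waals gas the second virial coefficient B₂ = b − a/(RT) vanishes at T_B = a/(Rb).
T_B = 1.38/(0.08206×0.0317) = 1.38/0.0026013 = 530.5 K

T_B ≈ 530.5 K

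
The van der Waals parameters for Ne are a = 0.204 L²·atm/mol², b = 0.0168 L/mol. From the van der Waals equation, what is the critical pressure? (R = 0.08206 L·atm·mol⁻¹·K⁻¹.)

For a van der Waals gas, P_c = a/(27b²).
P_c = 0.204/(27×(0.0168)²) = 0.204/0.0076205 = 26.77 atm

P_c ≈ 26.77 atm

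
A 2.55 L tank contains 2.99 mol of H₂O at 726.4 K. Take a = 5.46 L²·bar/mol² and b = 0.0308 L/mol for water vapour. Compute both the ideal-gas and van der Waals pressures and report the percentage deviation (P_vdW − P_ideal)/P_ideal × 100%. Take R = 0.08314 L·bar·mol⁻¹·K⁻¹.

-6.85 %

Ideal: P_ideal = nRT/V = (2.99)(0.08314)(726.4)/2.55 = 70.8136 bar
vdW: P = nRT/(V − nb) − a n²/V² = 180.575/2.45791 − 48.8129/6.50250 = 73.4669 − 7.50679 = 65.9601 bar
% deviation = (65.9601 − 70.8136)/70.8136 × 100% = -6.85%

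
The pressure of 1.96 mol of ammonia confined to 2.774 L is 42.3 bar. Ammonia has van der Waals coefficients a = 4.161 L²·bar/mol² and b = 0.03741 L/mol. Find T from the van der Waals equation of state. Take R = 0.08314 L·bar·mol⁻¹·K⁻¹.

T = (P + a n²/V²)(V − nb)/(nR)
P + a n²/V² = 42.3 + (4.161)(1.96)²/(2.774)² = 44.377 bar
V − nb = 2.774 − (1.96)(0.03741) = 2.7007 L
T = (44.377)(2.7007)/((1.96)(0.08314)) = 735.5 K

T ≈ 735.5 K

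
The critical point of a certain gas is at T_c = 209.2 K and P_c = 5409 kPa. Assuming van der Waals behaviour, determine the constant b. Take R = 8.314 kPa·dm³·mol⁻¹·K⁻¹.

b ≈ 0.04019 dm³/mol

From T_c = 8a/(27Rb) and P_c = a/(27b²): b = R T_c/(8 P_c).
b = (8.314)(209.2)/(8×5409) = 1739.3/43272 = 0.04019 dm³/mol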